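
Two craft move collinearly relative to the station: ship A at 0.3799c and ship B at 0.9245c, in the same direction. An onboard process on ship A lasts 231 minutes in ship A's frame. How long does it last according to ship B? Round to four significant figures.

425.0 minutes

Speed of ship A in ship B's frame: u = (v_A − v_B)/(1 − v_A v_B/c²) = (0.3799 − 0.9245)/(1 − 0.3799×0.9245) = −0.5446/0.64878245 = −0.83942; |u| = 0.83942c.
At |u| = 0.83942c, γ = (1 − 0.704626)^(−1/2) = 1.84.
Ship A's interval is proper; time dilation gives Δt_B = γΔτ = 1.84 × 231 minutes = 425.0 minutes.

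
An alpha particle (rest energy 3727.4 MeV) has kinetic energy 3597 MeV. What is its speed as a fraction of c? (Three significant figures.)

0.861c

K = (γ−1)mc², so γ = 1 + 3597/3727.4 = 1.965.
Then v/c = √(1 − γ⁻²) = √(1 − 0.258985) = √0.741015 = 0.861.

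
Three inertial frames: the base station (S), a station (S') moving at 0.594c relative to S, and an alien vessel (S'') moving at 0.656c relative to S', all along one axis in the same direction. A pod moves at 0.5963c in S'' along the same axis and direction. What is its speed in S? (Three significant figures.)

Compose velocities in two stages. Stage 1 (into S'): u₁ = (0.5963+0.656)/(1+0.5963×0.656) = 0.90018.
Stage 2 (into S): u = (0.90018+0.594)/(1+0.90018×0.594) = 0.97359, so the speed is 0.974c.

0.974c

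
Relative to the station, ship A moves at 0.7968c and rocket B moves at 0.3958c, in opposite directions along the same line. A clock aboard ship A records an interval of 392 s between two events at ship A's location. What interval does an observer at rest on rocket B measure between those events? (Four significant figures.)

929.2 s

Speed of ship A in rocket B's frame: u = (v_A + v_B)/(1 + v_A v_B/c²) = (0.7968 + 0.3958)/(1 + 0.7968×0.3958) = 1.1926/1.31537344 = 0.90666; |u| = 0.90666c.
γ for this relative speed: γ = 1/√(1 − 0.822032) = 2.3704.
Ship A's interval is proper; time dilation gives Δt_B = γΔτ = 2.3704 × 392 s = 929.2 s.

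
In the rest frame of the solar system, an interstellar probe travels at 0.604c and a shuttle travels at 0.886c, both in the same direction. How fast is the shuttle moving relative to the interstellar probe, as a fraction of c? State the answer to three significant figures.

Transform to the interstellar probe's frame: u' = (u − v)/(1 − uv/c²).
u' = (0.886 − 0.604)/(1 − 0.886×0.604) = 0.282/0.464856 = 0.60664.
Speed in the interstellar probe's frame: 0.607c (in the same direction).

0.607c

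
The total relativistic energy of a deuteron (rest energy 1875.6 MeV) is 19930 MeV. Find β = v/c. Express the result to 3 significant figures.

γ = E/(mc²) = 19930/1875.6 = 10.626.
β = √(1 − 1/γ²) = √(1 − 0.00885646) = √0.99114354 = 0.996.

0.996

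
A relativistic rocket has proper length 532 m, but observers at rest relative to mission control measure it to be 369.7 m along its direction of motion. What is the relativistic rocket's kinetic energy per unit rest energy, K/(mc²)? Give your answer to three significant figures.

0.439

γ = L₀/L = 532/369.7 = 1.439.
Since K = (γ−1)mc², K/(mc²) = 1.439 − 1 = 0.439.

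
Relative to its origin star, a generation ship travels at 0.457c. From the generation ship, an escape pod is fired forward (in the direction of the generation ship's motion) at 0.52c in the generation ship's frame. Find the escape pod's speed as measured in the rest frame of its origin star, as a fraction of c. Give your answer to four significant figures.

0.7894c

Relativistic velocity addition: u = (u' + v)/(1 + u'v/c²), with u' = 0.52c and v = 0.457c.
Numerator: 0.52 + 0.457 = 0.977. Denominator: 1 + (0.52)(0.457) = 1.23764.
u = 0.977/1.23764 = 0.78941, so the speed is 0.7894c.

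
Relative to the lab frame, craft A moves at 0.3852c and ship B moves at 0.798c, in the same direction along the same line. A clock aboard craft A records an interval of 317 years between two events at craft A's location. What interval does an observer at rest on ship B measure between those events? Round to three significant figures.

The velocity of craft A relative to ship B is (0.3852 − 0.798)c / (1 − 0.3852×0.798) = −0.59601c; relative speed 0.59601c.
At |u| = 0.59601c, γ = (1 − 0.355228)^(−1/2) = 1.2454.
The clock on craft A records proper time, so ship B measures Δt = γΔτ = 1.2454 × 317 = 395 years.

395 years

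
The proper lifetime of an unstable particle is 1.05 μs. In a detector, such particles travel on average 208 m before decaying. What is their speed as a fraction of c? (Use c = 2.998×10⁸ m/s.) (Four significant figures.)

0.5513c

Lab distance = (lab lifetime)·v = γτ·βc, so βγ = d/(cτ) = 208.0/(2.998×10⁸ × 1.050×10^-6) = 0.66076.
With βγ = 0.66076: γ² = 1 + (βγ)² = 1.436604, and β = (βγ)/γ = 0.66076/1.19858 = 0.5513.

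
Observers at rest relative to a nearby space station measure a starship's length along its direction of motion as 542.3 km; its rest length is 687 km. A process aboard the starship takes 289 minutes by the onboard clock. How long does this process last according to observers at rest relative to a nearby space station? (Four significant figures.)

Length contraction gives γ = L₀/L = 687/542.3 = 1.26683.
Δt = γΔτ = 1.26683 × 289 = 366.1 minutes.

366.1 minutes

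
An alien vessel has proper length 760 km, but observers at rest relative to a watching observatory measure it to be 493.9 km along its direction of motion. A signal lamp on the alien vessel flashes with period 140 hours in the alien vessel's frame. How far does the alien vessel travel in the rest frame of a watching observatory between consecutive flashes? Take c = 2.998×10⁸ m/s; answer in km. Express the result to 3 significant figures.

γ = L₀/L = 760/493.9 = 1.53877.
β = √(1 − 1/γ²) = 0.76005. Lab-frame period = γτ = 1.53877×140 hours = 215.43 hours. Distance = βc × γτ = 0.76005 × 2.998×10⁸ m/s × 775548 s = 1.7672×10^14 m = 1.77×10^11 km.

1.77×10^11 km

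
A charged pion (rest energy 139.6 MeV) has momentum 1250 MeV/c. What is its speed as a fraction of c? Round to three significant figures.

0.994c

βγ = pc/(mc²) = 1250/139.6 = 8.9542.
Since γ² = 1 + (βγ)² = 81.1777, γ = √81.1777 = 9.00987, and β = (βγ)/γ = 8.9542/9.00987 = 0.994.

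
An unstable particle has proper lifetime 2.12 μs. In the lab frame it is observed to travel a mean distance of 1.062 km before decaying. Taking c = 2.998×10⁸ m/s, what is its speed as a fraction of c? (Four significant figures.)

Lab distance = (lab lifetime)·v = γτ·βc, so βγ = d/(cτ) = 1062/(2.998×10⁸ × 2.120×10^-6) = 1.6709.
With βγ = 1.6709: γ² = 1 + (βγ)² = 3.79191, and β = (βγ)/γ = 1.6709/1.94728 = 0.8581.

0.8581c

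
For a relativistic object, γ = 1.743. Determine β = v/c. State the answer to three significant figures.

β = √(1 − 1/γ²) = √(1 − 1/3.038049) = √0.670841 = 0.819.

0.819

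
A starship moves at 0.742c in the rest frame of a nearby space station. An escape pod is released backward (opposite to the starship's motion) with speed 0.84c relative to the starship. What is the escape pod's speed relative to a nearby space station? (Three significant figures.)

0.260c

Relativistic velocity addition: u = (u' + v)/(1 + u'v/c²), with u' = −0.84c and v = 0.742c.
Numerator: −0.84 + 0.742 = −0.098. Denominator: 1 + (−0.84)(0.742) = 0.37672.
u = −0.098/0.37672 = −0.26014, so the speed is 0.260c.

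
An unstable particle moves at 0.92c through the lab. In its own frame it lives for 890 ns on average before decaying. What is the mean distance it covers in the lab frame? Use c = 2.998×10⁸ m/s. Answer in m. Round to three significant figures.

626 m

γ = 1/√(1 − β²) = 1/√(1 − 0.8464) = 1/√0.1536 = 1/0.391918 = 2.5516.
Lab-frame lifetime: Δt = γτ = 2.5516 × 890 ns = 2270.9 ns.
Distance: d = vΔt = 0.92 × 2.998×10⁸ m/s × 2.2709×10^-6 s = 626 m.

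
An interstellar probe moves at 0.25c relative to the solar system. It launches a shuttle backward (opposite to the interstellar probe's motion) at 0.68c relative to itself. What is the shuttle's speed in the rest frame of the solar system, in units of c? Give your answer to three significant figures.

Relativistic velocity addition: u = (u' + v)/(1 + u'v/c²), with u' = −0.68c and v = 0.25c.
Numerator: −0.68 + 0.25 = −0.43. Denominator: 1 + (−0.68)(0.25) = 0.83.
u = −0.43/0.83 = −0.51807, so the speed is 0.518c.

0.518c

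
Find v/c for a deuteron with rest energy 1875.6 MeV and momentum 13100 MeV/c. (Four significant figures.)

0.9899

pc/(mc²) = 13100/1875.6 = 6.9844 = βγ = β/√(1−β²).
So β² = x²/(1 + x²) with x = 6.9844: x² = 48.7818, β² = 48.7818/49.7818 = 0.979912, β = 0.9899.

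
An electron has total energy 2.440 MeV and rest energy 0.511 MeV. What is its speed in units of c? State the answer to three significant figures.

γ = E/(mc²) = 2.440/0.511 = 4.775.
β = √(1 − 1/γ²) = √(1 − 0.0438584) = √0.9561416 = 0.978.

0.978c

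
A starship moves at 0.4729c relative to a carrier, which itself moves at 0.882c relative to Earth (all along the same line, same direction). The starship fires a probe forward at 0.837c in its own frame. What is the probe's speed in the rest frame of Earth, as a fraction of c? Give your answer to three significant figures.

0.996c

Compose velocities in two stages. Stage 1 (into S'): u₁ = (0.837+0.4729)/(1+0.837×0.4729) = 0.93845.
Stage 2 (into S): u = (0.93845+0.882)/(1+0.93845×0.882) = 0.99603, so the speed is 0.996c.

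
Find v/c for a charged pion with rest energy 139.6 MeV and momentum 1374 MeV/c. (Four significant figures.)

βγ = pc/(mc²) = 1374/139.6 = 9.8424.
Since γ² = 1 + (βγ)² = 97.8728, γ = √97.8728 = 9.89307, and β = (βγ)/γ = 9.8424/9.89307 = 0.9949.

0.9949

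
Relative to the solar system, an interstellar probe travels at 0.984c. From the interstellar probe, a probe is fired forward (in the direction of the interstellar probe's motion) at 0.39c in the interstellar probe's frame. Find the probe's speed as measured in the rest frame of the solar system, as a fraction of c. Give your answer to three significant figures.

0.993c

Relativistic velocity addition: u = (u' + v)/(1 + u'v/c²), with u' = 0.39c and v = 0.984c.
Numerator: 0.39 + 0.984 = 1.374. Denominator: 1 + (0.39)(0.984) = 1.38376.
u = 1.374/1.38376 = 0.99295, so the speed is 0.993c.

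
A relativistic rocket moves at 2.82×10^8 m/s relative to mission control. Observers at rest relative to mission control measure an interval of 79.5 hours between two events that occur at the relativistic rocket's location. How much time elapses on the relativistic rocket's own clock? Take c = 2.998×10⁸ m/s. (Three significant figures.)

27.0 hours

β = v/c = (2.82×10^8 m/s)/(2.998×10⁸ m/s) = 0.940627.
With β = 0.940627, γ = 1/√(1 − 0.940627²) = 1/√0.1152208 = 2.946.
The relativistic rocket's clock runs slow as seen from mission control, so Δτ = Δt/γ = 79.5/2.946 = 27.0 hours.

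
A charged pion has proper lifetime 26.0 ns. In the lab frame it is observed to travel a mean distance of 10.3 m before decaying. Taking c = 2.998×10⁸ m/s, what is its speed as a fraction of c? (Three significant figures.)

d = βγcτ ⇒ βγ = d/(cτ) = 10.30 m / (7.7948 m) = 1.3214.
β = (βγ)/√(1+(βγ)²) = 1.3214/√2.7461 = 0.797.

0.797c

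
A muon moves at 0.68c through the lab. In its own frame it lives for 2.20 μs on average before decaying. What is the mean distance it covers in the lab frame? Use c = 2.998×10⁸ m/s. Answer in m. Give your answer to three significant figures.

β² = 0.4624, so γ = 1/√0.5376 = 1.3639.
Lab-frame lifetime: Δt = γτ = 1.3639 × 2.20 μs = 3.0006 μs.
Distance: d = vΔt = 0.68 × 2.998×10⁸ m/s × 3.0006×10^-6 s = 612 m.

612 m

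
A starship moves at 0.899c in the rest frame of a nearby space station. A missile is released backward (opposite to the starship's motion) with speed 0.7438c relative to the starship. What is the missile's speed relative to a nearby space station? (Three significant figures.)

In units of c, u = (u' + v)/(1 + u'v) with u' = −0.7438 and v = 0.899.
Numerator: −0.7438 + 0.899 = 0.1552. Denominator: 1 + (−0.7438)(0.899) = 0.3313238.
u = 0.1552/0.3313238 = 0.46842, so the speed is 0.468c.

0.468c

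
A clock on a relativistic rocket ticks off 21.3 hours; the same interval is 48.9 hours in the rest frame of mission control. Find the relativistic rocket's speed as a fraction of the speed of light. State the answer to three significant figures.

0.900c

γ = Δt/Δτ = 48.9/21.3 = 2.2958.
β = √(1 − 1/γ²) = √(1 − 0.189728) = √0.810272 = 0.900.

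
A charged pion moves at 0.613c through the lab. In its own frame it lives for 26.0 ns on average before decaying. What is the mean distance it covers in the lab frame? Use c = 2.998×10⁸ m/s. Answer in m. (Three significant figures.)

6.05 m

γ = 1/√(1 − β²) = 1/√(1 − 0.375769) = 1/√0.624231 = 1/0.790083 = 1.2657.
Lab-frame lifetime: Δt = γτ = 1.2657 × 26.0 ns = 32.908 ns.
Distance: d = vΔt = 0.613 × 2.998×10⁸ m/s × 3.2908×10^-8 s = 6.05 m.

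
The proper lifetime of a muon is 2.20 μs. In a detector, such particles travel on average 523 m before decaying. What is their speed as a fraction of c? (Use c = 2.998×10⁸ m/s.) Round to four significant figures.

d = βγcτ ⇒ βγ = d/(cτ) = 523.0 m / (659.56 m) = 0.79295.
β = (βγ)/√(1+(βγ)²) = 0.79295/√1.62877 = 0.6213.

0.6213c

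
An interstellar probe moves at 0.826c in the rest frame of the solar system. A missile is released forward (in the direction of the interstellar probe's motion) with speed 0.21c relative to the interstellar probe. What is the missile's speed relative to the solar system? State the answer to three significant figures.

0.883c

In units of c, u = (u' + v)/(1 + u'v) with u' = 0.21 and v = 0.826.
Numerator: 0.21 + 0.826 = 1.036. Denominator: 1 + (0.21)(0.826) = 1.17346.
u = 1.036/1.17346 = 0.88286, so the speed is 0.883c.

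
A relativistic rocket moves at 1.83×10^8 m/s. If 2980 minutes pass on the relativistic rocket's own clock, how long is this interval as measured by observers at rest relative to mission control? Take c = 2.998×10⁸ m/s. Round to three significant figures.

3760 minutes

β = v/c = (1.83×10^8 m/s)/(2.998×10⁸ m/s) = 0.610407.
With β = 0.610407, γ = 1/√(1 − 0.610407²) = 1/√0.6274033 = 1.2625.
Time dilation: Δt = γ·Δτ = 1.2625 × 2980 = 3760 minutes.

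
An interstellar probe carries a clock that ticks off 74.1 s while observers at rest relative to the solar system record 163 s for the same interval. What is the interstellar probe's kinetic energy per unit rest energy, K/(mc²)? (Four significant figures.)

1.200

From Δt = γΔτ: γ = 163/74.1 = 2.19973.
Since K = (γ−1)mc², K/(mc²) = 2.19973 − 1 = 1.200.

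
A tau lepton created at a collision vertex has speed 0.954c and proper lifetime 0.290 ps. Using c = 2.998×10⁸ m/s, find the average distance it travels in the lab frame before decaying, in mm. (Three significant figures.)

0.277 mm

γ = 1/√(1 − β²) = 1/√(1 − 0.910116) = 1/√0.089884 = 1/0.299807 = 3.3355.
Lab-frame lifetime: Δt = γτ = 3.3355 × 0.290 ps = 0.9673 ps.
Distance: d = vΔt = 0.954 × 2.998×10⁸ m/s × 9.6730×10^-13 s = 2.77×10^-4 m = 0.277 mm.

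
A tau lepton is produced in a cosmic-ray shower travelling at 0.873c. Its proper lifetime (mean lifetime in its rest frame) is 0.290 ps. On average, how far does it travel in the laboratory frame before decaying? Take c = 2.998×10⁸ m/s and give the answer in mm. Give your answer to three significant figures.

γ = 1/√(1 − β²) = 1/√(1 − 0.762129) = 1/√0.237871 = 1/0.48772 = 2.0504.
Lab-frame lifetime: Δt = γτ = 2.0504 × 0.290 ps = 0.59462 ps.
Distance: d = vΔt = 0.873 × 2.998×10⁸ m/s × 5.9462×10^-13 s = 1.56×10^-4 m = 0.156 mm.

0.156 mm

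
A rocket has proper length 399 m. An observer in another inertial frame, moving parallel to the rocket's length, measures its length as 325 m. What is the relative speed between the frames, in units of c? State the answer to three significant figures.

0.580c

Length contraction gives γ = L₀/L = 399/325 = 1.2277.
β = √(1 − 1/γ²) = √0.336539 = 0.580.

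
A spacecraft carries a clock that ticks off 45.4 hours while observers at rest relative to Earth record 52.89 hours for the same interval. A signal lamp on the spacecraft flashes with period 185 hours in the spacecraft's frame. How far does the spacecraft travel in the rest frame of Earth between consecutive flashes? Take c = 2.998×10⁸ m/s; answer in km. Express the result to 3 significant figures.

The time-dilation ratio gives γ = 52.89/45.4 = 1.16498.
β = √(1 − 1/γ²) = 0.51301. Lab-frame period = γτ = 1.16498×185 hours = 215.52 hours. Distance = βc × γτ = 0.51301 × 2.998×10⁸ m/s × 775872 s = 1.1933×10^14 m = 1.19×10^11 km.

1.19×10^11 km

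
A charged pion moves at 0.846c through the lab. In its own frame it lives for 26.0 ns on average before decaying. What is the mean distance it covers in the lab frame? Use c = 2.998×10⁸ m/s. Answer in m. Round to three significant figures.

With β = 0.846, γ = 1/√(1 − 0.846²) = 1/√0.284284 = 1.8755.
Lab-frame lifetime: Δt = γτ = 1.8755 × 26.0 ns = 48.763 ns.
Distance: d = vΔt = 0.846 × 2.998×10⁸ m/s × 4.8763×10^-8 s = 12.4 m.

12.4 m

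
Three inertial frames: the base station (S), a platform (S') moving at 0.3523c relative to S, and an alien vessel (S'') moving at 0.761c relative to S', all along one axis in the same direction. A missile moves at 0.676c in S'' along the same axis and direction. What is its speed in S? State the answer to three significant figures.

Apply u = (u'+v)/(1+u'v) twice. Missile in the platform frame: (0.676+0.761)/(1+0.676·0.761) = 1.437/1.514436 = 0.94887c.
That velocity, transformed to the rest frame of the base station: (0.94887+0.3523)/(1+0.94887·0.3523) = 1.30117/1.334286901 = 0.97518c.

0.975c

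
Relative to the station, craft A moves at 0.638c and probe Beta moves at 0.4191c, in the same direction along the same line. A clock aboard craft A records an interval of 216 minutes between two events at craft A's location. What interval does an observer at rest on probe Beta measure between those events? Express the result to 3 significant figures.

226 minutes

Speed of craft A in probe Beta's frame: u = (v_A − v_B)/(1 − v_A v_B/c²) = (0.638 − 0.4191)/(1 − 0.638×0.4191) = 0.2189/0.7326142 = 0.29879; |u| = 0.29879c.
At |u| = 0.29879c, γ = (1 − 0.0892755)^(−1/2) = 1.0479.
The clock on craft A records proper time, so probe Beta measures Δt = γΔτ = 1.0479 × 216 = 226 minutes.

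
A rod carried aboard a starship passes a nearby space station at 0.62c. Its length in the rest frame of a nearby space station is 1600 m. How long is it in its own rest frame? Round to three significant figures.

2040 m

Lorentz factor: γ = (1 − 0.3844)^(−1/2) = 1.2745.
Proper length: L₀ = γ·L = 1.2745 × 1600 = 2040 m.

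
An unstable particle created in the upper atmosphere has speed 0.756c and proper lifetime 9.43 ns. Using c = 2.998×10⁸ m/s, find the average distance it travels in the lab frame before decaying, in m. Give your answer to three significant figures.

3.27 m

γ = 1/√(1 − β²) = 1/√(1 − 0.571536) = 1/√0.428464 = 1/0.654572 = 1.5277.
Lab-frame lifetime: Δt = γτ = 1.5277 × 9.43 ns = 14.406 ns.
Distance: d = vΔt = 0.756 × 2.998×10⁸ m/s × 1.4406×10^-8 s = 3.27 m.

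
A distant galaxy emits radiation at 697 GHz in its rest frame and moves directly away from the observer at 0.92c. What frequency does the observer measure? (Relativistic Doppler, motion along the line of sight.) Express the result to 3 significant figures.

142 GHz

Relativistic Doppler (source moving away): f_obs = f_src · √((1−β)/(1+β)).
With β = 0.92: factor = √(0.08/1.92) = 0.20412.
f_obs = 697 × 0.20412 = 142 GHz.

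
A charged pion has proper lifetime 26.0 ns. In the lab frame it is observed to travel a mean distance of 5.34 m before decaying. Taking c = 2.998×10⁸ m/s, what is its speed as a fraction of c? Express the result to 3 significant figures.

d = βγcτ ⇒ βγ = d/(cτ) = 5.340 m / (7.7948 m) = 0.68507.
β = (βγ)/√(1+(βγ)²) = 0.68507/√1.469321 = 0.565.

0.565c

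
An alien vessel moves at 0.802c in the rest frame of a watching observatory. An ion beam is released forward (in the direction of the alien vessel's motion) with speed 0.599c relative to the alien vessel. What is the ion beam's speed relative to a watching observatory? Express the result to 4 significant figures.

0.9464c

In units of c, u = (u' + v)/(1 + u'v) with u' = 0.599 and v = 0.802.
Numerator: 0.599 + 0.802 = 1.401. Denominator: 1 + (0.599)(0.802) = 1.480398.
u = 1.401/1.480398 = 0.94637, so the speed is 0.9464c.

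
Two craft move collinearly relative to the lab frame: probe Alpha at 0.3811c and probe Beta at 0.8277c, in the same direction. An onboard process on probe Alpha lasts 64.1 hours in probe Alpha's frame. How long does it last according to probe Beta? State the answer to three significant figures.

84.6 hours

Speed of probe Alpha in probe Beta's frame: u = (v_A − v_B)/(1 − v_A v_B/c²) = (0.3811 − 0.8277)/(1 − 0.3811×0.8277) = −0.4466/0.68456353 = −0.65239; |u| = 0.65239c.
γ for this relative speed: γ = 1/√(1 − 0.425613) = 1.3195.
Probe Alpha's interval is proper; time dilation gives Δt_B = γΔτ = 1.3195 × 64.1 hours = 84.6 hours.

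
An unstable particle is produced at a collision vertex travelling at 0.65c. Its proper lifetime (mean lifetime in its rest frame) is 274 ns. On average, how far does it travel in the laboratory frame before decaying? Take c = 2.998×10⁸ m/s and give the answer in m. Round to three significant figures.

With β = 0.65, γ = 1/√(1 − 0.65²) = 1/√0.5775 = 1.3159.
Lab-frame lifetime: Δt = γτ = 1.3159 × 274 ns = 360.56 ns.
Distance: d = vΔt = 0.65 × 2.998×10⁸ m/s × 3.6056×10^-7 s = 70.3 m.

70.3 m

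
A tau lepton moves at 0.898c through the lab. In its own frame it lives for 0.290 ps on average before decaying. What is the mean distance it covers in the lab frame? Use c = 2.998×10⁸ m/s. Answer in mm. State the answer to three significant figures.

0.177 mm

γ = 1/√(1 − β²) = 1/√(1 − 0.806404) = 1/√0.193596 = 1/0.439995 = 2.2728.
Lab-frame lifetime: Δt = γτ = 2.2728 × 0.290 ps = 0.65911 ps.
Distance: d = vΔt = 0.898 × 2.998×10⁸ m/s × 6.5911×10^-13 s = 1.77×10^-4 m = 0.177 mm.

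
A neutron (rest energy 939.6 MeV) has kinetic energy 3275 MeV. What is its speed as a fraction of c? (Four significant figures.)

K = (γ−1)mc², so γ = 1 + 3275/939.6 = 4.4855.
Then v/c = √(1 − γ⁻²) = √(1 − 0.0497025) = √0.9502975 = 0.9748.

0.9748c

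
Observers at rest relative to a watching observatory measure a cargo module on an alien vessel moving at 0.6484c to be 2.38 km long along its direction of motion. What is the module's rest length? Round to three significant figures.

With β = 0.6484, γ = 1/√(1 − 0.6484²) = 1/√0.57957744 = 1.3135.
Proper length: L₀ = γ·L = 1.3135 × 2.38 = 3.13 km.

3.13 km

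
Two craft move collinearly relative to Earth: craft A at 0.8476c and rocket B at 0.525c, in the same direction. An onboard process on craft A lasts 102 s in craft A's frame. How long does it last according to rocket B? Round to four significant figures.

Speed of craft A in rocket B's frame: u = (v_A − v_B)/(1 − v_A v_B/c²) = (0.8476 − 0.525)/(1 − 0.8476×0.525) = 0.3226/0.55501 = 0.58125; |u| = 0.58125c.
At |u| = 0.58125c, γ = (1 − 0.337852)^(−1/2) = 1.2289.
Craft A's interval is proper; time dilation gives Δt_B = γΔτ = 1.2289 × 102 s = 125.3 s.

125.3 s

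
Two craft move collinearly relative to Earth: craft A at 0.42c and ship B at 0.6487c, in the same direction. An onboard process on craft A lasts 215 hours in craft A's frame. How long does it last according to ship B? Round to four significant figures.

Transform craft A's velocity into ship B's frame: (0.42 − 0.6487)/(1 − 0.42·0.6487) = −0.2287/0.727546, so the relative speed is 0.31434c.
γ for this relative speed: γ = 1/√(1 − 0.0988096) = 1.0534.
The clock on craft A records proper time, so ship B measures Δt = γΔτ = 1.0534 × 215 = 226.5 hours.

226.5 hours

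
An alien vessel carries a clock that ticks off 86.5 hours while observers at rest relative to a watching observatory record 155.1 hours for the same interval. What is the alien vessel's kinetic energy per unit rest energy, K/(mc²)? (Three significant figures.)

The time-dilation ratio gives γ = 155.1/86.5 = 1.79306.
K/(mc²) = γ − 1 = 1.79306 − 1 = 0.793.

0.793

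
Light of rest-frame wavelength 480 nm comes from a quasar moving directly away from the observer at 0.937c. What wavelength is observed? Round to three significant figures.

2660 nm

Relativistic Doppler for wavelength: λ_obs = λ_src · √((1+β)/(1−β)).
With β = 0.937: factor = √(1.937/0.063) = 5.5449.
λ_obs = 480 × 5.5449 = 2660 nm.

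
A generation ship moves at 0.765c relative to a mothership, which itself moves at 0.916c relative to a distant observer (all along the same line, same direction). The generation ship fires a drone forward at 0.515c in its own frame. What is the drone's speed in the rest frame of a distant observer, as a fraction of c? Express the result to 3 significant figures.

0.996c

Compose velocities in two stages. Stage 1 (into S'): u₁ = (0.515+0.765)/(1+0.515×0.765) = 0.91824.
Stage 2 (into S): u = (0.91824+0.916)/(1+0.91824×0.916) = 0.99627, so the speed is 0.996c.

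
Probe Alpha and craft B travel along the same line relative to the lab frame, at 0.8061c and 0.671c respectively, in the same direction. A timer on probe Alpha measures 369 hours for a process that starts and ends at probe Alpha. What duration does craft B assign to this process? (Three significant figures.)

386 hours

Transform probe Alpha's velocity into craft B's frame: (0.8061 − 0.671)/(1 − 0.8061·0.671) = 0.1351/0.4591069, so the relative speed is 0.29427c.
At |u| = 0.29427c, γ = (1 − 0.0865948)^(−1/2) = 1.0463.
The clock on probe Alpha records proper time, so craft B measures Δt = γΔτ = 1.0463 × 369 = 386 hours.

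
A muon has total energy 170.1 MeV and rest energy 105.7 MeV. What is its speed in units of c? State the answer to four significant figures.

0.7835c

Total energy E = γmc² gives γ = 170.1/105.7 = 1.6093.
Hence β = √(1 − 1/γ²) = √(1 − 0.386123) = √0.613877 = 0.7835.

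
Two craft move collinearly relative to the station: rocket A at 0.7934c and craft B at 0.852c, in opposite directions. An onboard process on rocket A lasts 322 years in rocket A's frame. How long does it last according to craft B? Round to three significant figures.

1690 years

Transform rocket A's velocity into craft B's frame: (0.7934 + 0.852)/(1 + 0.7934·0.852) = 1.6454/1.6759768, so the relative speed is 0.98176c.
At |u| = 0.98176c, γ = (1 − 0.963853)^(−1/2) = 5.2597.
The clock on rocket A records proper time, so craft B measures Δt = γΔτ = 5.2597 × 322 = 1690 years.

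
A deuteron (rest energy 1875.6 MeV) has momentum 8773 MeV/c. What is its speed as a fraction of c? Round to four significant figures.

0.9779c

βγ = pc/(mc²) = 8773/1875.6 = 4.6774.
Since γ² = 1 + (βγ)² = 22.8781, γ = √22.8781 = 4.78311, and β = (βγ)/γ = 4.6774/4.78311 = 0.9779.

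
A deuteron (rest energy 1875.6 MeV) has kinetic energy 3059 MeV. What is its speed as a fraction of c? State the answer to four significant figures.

K = (γ−1)mc², so γ = 1 + 3059/1875.6 = 2.6309.
Then v/c = √(1 − γ⁻²) = √(1 − 0.144475) = √0.855525 = 0.9249.

0.9249c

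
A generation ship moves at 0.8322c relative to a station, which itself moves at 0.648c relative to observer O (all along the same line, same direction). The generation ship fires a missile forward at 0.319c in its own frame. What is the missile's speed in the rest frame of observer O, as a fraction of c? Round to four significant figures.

Apply u = (u'+v)/(1+u'v) twice. Missile in the station frame: (0.319+0.8322)/(1+0.319·0.8322) = 1.1512/1.2654718 = 0.9097c.
That velocity, transformed to the rest frame of observer O: (0.9097+0.648)/(1+0.9097·0.648) = 1.5577/1.5894856 = 0.98c.

0.9800c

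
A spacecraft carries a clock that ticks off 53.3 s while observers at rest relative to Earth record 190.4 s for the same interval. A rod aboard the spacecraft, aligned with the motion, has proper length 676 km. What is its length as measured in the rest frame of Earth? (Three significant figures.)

189 km

The time-dilation ratio gives γ = 190.4/53.3 = 3.57223.
L = L₀/γ = 676/3.57223 = 189 km.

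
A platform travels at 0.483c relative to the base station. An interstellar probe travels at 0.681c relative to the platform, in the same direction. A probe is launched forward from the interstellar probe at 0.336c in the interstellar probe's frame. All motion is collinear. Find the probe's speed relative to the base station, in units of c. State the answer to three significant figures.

0.936c

First combine the probe and interstellar probe (S''→S'): u₁ = (0.336 + 0.681)/(1 + 0.336×0.681) = 1.017/1.228816 = 0.82763.
Then combine with the platform (S'→S): u = (0.82763 + 0.483)/(1 + 0.82763×0.483) = 1.31063/1.39974529 = 0.93633.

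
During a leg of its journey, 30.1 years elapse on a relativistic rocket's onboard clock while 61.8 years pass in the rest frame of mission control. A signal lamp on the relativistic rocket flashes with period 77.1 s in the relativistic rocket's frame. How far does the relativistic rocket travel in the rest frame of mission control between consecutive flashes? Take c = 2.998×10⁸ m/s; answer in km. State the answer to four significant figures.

4.145×10^7 km

From Δt = γΔτ: γ = 61.8/30.1 = 2.05316.
β = √(1 − 1/γ²) = 0.87337. Lab-frame period = γτ = 2.05316×77.1 s = 158.3 s. Distance = βc × γτ = 0.87337 × 2.998×10⁸ m/s × 158.3 s = 4.1449×10^10 m = 4.145×10^7 km.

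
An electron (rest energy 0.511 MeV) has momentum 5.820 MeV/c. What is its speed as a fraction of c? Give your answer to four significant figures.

0.9962c

βγ = pc/(mc²) = 5.820/0.511 = 11.389.
Since γ² = 1 + (βγ)² = 130.709, γ = √130.709 = 11.4328, and β = (βγ)/γ = 11.389/11.4328 = 0.9962.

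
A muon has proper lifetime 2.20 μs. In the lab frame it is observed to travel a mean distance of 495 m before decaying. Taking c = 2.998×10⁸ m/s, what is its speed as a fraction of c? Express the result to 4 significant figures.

d = βγcτ ⇒ βγ = d/(cτ) = 495.0 m / (659.56 m) = 0.7505.
β = (βγ)/√(1+(βγ)²) = 0.7505/√1.56325 = 0.6003.

0.6003c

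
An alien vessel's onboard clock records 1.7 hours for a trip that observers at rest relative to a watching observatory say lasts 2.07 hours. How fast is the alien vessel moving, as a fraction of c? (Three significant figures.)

γ = Δt/Δτ = 2.07/1.7 = 1.2176.
β = √(1 − 1/γ²) = √(1 − 0.674514) = √0.325486 = 0.571.

0.571c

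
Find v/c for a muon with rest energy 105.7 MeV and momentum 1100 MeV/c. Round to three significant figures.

0.995

βγ = pc/(mc²) = 1100/105.7 = 10.407.
Since γ² = 1 + (βγ)² = 109.306, γ = √109.306 = 10.455, and β = (βγ)/γ = 10.407/10.455 = 0.995.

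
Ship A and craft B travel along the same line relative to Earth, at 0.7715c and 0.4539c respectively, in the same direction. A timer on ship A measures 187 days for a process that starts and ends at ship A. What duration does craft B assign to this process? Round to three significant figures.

214 days

Speed of ship A in craft B's frame: u = (v_A − v_B)/(1 − v_A v_B/c²) = (0.7715 − 0.4539)/(1 − 0.7715×0.4539) = 0.3176/0.64981615 = 0.48875; |u| = 0.48875c.
γ for this relative speed: γ = 1/√(1 − 0.238877) = 1.1462.
The clock on ship A records proper time, so craft B measures Δt = γΔτ = 1.1462 × 187 = 214 days.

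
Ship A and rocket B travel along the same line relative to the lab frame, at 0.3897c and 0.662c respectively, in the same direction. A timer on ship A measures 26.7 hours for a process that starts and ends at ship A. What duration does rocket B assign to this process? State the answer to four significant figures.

28.70 hours

Transform ship A's velocity into rocket B's frame: (0.3897 − 0.662)/(1 − 0.3897·0.662) = −0.2723/0.7420186, so the relative speed is 0.36697c.
At |u| = 0.36697c, γ = (1 − 0.134667)^(−1/2) = 1.075.
The clock on ship A records proper time, so rocket B measures Δt = γΔτ = 1.075 × 26.7 = 28.70 hours.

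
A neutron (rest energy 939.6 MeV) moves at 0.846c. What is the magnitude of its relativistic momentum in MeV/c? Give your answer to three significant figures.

γ = 1/√(1 − β²) = 1/√(1 − 0.715716) = 1/√0.284284 = 1/0.533183 = 1.8755.
Momentum: p = γβ·mc = 1.8755 × 0.846 × 939.6 MeV/c = 1490 MeV/c.

1490 MeV/c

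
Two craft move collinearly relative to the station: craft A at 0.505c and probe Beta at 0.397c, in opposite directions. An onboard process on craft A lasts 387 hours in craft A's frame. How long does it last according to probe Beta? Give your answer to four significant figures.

Transform craft A's velocity into probe Beta's frame: (0.505 + 0.397)/(1 + 0.505·0.397) = 0.902/1.200485, so the relative speed is 0.75136c.
γ for this relative speed: γ = 1/√(1 − 0.564542) = 1.5154.
The clock on craft A records proper time, so probe Beta measures Δt = γΔτ = 1.5154 × 387 = 586.5 hours.

586.5 hours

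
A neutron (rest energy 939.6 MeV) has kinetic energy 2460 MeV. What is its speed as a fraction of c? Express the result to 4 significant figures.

γ = 1 + K/(mc²) = 1 + 2460/939.6 = 3.6181.
β = √(1 − 1/γ²) = √(1 − 0.0763904) = √0.9236096 = 0.9610.

0.9610c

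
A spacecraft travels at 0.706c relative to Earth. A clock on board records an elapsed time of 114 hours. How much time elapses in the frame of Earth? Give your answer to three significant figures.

161 hours

With β = 0.706, γ = 1/√(1 − 0.706²) = 1/√0.501564 = 1.412.
The onboard clock measures proper time, so the interval in the rest frame of Earth is dilated: Δt = γ·Δτ = 1.412 × 114 hours = 161 hours.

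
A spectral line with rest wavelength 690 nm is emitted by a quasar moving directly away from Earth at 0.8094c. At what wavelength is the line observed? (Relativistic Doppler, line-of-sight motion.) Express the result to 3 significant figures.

Relativistic Doppler for wavelength: λ_obs = λ_src · √((1+β)/(1−β)).
With β = 0.8094: factor = √(1.8094/0.1906) = 3.0811.
λ_obs = 690 × 3.0811 = 2130 nm.

2130 nm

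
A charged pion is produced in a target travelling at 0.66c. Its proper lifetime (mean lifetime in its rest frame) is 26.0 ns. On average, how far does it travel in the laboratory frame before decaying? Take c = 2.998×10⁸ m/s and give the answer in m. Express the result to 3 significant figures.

γ = 1/√(1 − β²) = 1/√(1 − 0.4356) = 1/√0.5644 = 1/0.751266 = 1.3311.
Lab-frame lifetime: Δt = γτ = 1.3311 × 26.0 ns = 34.609 ns.
Distance: d = vΔt = 0.66 × 2.998×10⁸ m/s × 3.4609×10^-8 s = 6.85 m.

6.85 m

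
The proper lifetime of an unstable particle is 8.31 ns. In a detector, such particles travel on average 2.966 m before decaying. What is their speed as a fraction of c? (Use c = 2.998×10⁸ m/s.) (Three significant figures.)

Let x = d/(cτ) = 2.966 m / (2.998×10⁸ m/s × 8.310×10^-9 s) = 1.1905. Since d = βγcτ, x = βγ = β/√(1−β²).
Solving: β² = x²/(1+x²) = 1.41729/2.41729 = 0.586314, so β = 0.766.

0.766c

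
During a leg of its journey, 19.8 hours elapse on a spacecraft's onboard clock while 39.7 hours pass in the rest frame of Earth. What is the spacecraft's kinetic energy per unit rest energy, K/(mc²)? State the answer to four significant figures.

1.005

From Δt = γΔτ: γ = 39.7/19.8 = 2.00505.
Since K = (γ−1)mc², K/(mc²) = 2.00505 − 1 = 1.005.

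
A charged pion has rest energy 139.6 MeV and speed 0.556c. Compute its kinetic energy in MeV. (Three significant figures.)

With β = 0.556, γ = 1/√(1 − 0.556²) = 1/√0.690864 = 1.20311.
Kinetic energy: K = (γ − 1)mc² = (1.20311 − 1) × 139.6 MeV = 0.20311 × 139.6 = 28.4 MeV.

28.4 MeV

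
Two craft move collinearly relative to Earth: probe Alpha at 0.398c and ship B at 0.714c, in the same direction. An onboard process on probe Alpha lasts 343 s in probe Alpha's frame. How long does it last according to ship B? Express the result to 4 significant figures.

382.3 s

The velocity of probe Alpha relative to ship B is (0.398 − 0.714)c / (1 − 0.398×0.714) = −0.44145c; relative speed 0.44145c.
At |u| = 0.44145c, γ = (1 − 0.194878)^(−1/2) = 1.1145.
The clock on probe Alpha records proper time, so ship B measures Δt = γΔτ = 1.1145 × 343 = 382.3 s.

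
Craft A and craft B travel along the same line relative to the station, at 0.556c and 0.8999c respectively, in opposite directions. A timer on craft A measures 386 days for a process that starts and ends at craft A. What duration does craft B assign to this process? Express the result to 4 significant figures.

The velocity of craft A relative to craft B is (0.556 + 0.8999)c / (1 + 0.556×0.8999) = 0.97038c; relative speed 0.97038c.
At |u| = 0.97038c, γ = (1 − 0.941637)^(−1/2) = 4.1393.
The clock on craft A records proper time, so craft B measures Δt = γΔτ = 4.1393 × 386 = 1598 days.

1598 days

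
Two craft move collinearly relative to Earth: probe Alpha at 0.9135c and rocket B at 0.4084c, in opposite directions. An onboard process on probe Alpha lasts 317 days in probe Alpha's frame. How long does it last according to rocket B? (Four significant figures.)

1172 days

Speed of probe Alpha in rocket B's frame: u = (v_A + v_B)/(1 + v_A v_B/c²) = (0.9135 + 0.4084)/(1 + 0.9135×0.4084) = 1.3219/1.3730734 = 0.96273; |u| = 0.96273c.
At |u| = 0.96273c, γ = (1 − 0.926849)^(−1/2) = 3.6973.
The clock on probe Alpha records proper time, so rocket B measures Δt = γΔτ = 3.6973 × 317 = 1172 days.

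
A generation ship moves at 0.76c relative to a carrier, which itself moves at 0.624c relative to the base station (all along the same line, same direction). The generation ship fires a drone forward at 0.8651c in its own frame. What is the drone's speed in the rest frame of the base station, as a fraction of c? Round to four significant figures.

First combine the drone and generation ship (S''→S'): u₁ = (0.8651 + 0.76)/(1 + 0.8651×0.76) = 1.6251/1.657476 = 0.98047.
Then combine with the carrier (S'→S): u = (0.98047 + 0.624)/(1 + 0.98047×0.624) = 1.60447/1.61181328 = 0.99544.

0.9954c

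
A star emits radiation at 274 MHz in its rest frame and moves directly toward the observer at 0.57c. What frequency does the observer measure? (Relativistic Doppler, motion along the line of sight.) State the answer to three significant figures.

Relativistic Doppler (source moving toward): f_obs = f_src · √((1+β)/(1−β)).
With β = 0.57: factor = √(1.57/0.43) = 1.9108.
f_obs = 274 × 1.9108 = 524 MHz.

524 MHz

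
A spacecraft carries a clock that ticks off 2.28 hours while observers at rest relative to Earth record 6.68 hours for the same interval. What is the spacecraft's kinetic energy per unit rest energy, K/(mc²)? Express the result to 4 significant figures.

From Δt = γΔτ: γ = 6.68/2.28 = 2.92982.
K/(mc²) = γ − 1 = 2.92982 − 1 = 1.930.

1.930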